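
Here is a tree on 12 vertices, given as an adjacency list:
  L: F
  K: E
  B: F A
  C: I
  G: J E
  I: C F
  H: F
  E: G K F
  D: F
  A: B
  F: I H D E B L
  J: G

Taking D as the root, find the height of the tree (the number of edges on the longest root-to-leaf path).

The longest root-to-leaf path is D–F–E–G–J (4 edges).

4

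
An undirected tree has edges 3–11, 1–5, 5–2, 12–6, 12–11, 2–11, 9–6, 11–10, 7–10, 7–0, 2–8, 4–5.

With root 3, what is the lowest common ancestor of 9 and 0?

9's ancestor chain is 9, 6, 12, 11, 3 and 0's is 0, 7, 10, 11, 3; they first meet at 11.

11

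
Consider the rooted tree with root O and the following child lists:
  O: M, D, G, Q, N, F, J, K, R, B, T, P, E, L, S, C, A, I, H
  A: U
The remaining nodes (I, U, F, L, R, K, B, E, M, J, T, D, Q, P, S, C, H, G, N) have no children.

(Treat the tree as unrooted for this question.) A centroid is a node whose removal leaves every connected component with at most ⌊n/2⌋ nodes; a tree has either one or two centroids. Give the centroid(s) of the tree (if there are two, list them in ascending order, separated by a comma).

O

Delete O: the remaining components have sizes 2, 1, 1, 1, 1, 1, 1, 1, 1, 1, 1, 1, 1, 1, 1, 1, 1, 1, 1. Max 2 ≤ 10, so O is a centroid.
No neighbour of O does as well, so O is the unique centroid.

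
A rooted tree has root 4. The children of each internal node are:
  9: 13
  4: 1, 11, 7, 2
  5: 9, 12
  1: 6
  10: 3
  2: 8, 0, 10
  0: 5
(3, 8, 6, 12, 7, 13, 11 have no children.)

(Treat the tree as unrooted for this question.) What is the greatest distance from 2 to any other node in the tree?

4

Distances from 2 peak at 4, attained at 13.
2–0–5–9–13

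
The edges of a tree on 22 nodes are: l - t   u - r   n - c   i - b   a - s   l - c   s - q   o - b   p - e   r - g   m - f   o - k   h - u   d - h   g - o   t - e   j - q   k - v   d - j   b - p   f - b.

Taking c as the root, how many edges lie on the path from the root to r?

8

c – l – t – e – p – b – o – g – r — 8 edges.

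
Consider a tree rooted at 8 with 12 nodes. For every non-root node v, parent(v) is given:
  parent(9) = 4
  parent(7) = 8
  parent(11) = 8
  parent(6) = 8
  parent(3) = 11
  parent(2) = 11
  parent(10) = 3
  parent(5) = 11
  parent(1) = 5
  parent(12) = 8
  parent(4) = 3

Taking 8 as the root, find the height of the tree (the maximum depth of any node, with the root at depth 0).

4

9 sits deepest: 8 – 11 – 3 – 4 – 9 — 4 edges from the root.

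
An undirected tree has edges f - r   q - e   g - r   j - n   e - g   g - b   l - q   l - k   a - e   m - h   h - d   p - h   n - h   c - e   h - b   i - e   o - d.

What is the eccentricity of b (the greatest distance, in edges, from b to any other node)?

5

Distances from b peak at 5, attained at k.
b – g – e – q – l – k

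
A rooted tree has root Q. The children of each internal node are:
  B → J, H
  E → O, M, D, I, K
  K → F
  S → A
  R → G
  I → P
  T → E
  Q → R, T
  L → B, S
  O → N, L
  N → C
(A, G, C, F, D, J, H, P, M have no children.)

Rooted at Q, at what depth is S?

Climbing from S to the root: S–L–O–E–T–Q. That's 5 steps.

5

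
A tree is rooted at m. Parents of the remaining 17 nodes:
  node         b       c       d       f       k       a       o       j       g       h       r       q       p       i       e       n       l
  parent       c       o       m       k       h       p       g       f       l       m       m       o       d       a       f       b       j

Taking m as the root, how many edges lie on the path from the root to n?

10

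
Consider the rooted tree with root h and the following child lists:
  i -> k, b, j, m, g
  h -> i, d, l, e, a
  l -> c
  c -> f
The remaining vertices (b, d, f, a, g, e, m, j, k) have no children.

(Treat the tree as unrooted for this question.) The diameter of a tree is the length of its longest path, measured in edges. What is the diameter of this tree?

Starting from f, a farthest node is g at distance 5.
One longest path: f - c - l - h - i - g.
So the diameter is 5.

5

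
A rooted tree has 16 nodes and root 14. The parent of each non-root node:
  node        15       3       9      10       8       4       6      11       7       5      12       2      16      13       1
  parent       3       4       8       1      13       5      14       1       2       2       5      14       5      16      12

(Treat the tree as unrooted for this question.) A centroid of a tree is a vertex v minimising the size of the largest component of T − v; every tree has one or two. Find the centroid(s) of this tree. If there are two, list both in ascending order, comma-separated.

Delete 5: the remaining components have sizes 4, 4, 4, 3. Max 4 ≤ 8, so 5 is a centroid.
No neighbour of 5 does as well, so 5 is the unique centroid.

5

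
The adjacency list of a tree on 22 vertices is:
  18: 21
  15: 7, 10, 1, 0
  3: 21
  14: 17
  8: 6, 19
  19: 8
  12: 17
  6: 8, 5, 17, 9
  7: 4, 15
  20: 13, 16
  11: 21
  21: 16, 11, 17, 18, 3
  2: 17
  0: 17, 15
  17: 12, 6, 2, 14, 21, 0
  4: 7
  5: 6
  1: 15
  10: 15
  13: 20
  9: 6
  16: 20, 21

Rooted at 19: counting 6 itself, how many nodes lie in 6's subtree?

20

6's subtree: {6, 17, 5, 9, 0, 12, 21, 2, 14, 15, 16, 3, 11, 18, 7, 1, 10, 20, 4, 13}, size 20.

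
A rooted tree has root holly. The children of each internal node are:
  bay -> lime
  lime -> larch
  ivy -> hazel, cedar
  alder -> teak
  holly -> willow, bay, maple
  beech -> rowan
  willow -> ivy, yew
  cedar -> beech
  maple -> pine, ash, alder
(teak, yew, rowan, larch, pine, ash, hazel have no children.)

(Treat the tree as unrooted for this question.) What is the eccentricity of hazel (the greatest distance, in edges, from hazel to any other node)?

The node farthest from hazel is teak (larch also at distance 6), via hazel – ivy – willow – holly – maple – alder – teak — 6 edges.

6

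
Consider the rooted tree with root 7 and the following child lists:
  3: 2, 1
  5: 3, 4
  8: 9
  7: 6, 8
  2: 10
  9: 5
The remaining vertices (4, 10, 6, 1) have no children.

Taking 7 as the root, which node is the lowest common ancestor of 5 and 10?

5

Ancestors of 5 (toward the root): 5, 9, 8, 7.
Ancestors of 10: 10, 2, 3, 5, 9, 8, 7.
The deepest node appearing in both lists is 5.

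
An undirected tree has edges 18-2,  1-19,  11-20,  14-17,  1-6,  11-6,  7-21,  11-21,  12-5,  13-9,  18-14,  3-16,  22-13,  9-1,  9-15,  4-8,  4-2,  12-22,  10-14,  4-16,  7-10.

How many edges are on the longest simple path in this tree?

16

Starting from 3, a farthest node is 5 at distance 16.
One longest path: 3 – 16 – 4 – 2 – 18 – 14 – 10 – 7 – 21 – 11 – 6 – 1 – 9 – 13 – 22 – 12 – 5.
So the diameter is 16.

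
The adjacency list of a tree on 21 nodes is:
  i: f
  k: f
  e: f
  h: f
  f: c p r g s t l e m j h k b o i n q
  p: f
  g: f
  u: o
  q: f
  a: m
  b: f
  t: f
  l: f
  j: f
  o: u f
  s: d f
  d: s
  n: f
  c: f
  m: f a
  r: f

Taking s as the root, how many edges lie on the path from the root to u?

3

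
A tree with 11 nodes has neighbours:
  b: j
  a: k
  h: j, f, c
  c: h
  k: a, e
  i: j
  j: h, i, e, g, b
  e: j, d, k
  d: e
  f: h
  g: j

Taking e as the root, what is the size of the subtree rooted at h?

3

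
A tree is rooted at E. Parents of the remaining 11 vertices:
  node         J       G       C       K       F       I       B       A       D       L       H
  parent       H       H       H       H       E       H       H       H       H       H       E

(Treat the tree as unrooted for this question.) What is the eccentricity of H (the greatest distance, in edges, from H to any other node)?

2

A farthest node from H is F.
The path H – E – F has 2 edges.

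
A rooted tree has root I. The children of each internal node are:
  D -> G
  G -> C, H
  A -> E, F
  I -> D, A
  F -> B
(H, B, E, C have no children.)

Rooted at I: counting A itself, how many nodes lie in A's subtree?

Descendants of A (including itself): A, F, E, B. That's 4.

4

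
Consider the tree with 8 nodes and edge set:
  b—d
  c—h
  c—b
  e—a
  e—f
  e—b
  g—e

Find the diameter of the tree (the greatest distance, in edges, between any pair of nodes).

BFS from h reaches a last, at distance 4; BFS from a confirms no node is farther.
Path: h - c - b - e - a.

4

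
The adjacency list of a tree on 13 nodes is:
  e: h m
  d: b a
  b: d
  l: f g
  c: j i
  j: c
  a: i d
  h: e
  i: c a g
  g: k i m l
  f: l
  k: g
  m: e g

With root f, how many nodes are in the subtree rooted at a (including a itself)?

3

a's subtree: {a, d, b}, size 3.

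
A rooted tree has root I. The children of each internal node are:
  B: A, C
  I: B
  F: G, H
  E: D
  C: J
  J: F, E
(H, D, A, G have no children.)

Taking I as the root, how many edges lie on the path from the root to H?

5

I → B → C → J → F → H — 5 edges.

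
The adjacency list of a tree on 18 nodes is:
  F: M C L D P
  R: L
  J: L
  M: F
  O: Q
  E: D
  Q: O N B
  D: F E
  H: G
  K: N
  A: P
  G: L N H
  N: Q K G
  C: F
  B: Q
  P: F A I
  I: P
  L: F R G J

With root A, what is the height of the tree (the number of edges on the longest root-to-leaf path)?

O sits deepest: A – P – F – L – G – N – Q – O — 7 edges from the root.

7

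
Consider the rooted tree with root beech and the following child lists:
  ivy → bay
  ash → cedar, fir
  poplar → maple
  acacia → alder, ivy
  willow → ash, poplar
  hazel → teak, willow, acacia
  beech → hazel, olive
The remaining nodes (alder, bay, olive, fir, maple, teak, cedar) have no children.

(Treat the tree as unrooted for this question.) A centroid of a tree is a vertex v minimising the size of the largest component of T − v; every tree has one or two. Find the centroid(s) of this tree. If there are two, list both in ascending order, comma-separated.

Delete hazel: the remaining components have sizes 6, 4, 2, 1. Max 6 ≤ 7, so hazel is a centroid.
Every other node leaves some component of size > 7, so the centroid is unique.

hazel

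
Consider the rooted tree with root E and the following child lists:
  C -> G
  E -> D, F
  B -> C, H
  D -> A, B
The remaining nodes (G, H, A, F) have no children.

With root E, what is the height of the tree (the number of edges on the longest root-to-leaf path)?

The longest root-to-leaf path is E–D–B–C–G (4 edges).

4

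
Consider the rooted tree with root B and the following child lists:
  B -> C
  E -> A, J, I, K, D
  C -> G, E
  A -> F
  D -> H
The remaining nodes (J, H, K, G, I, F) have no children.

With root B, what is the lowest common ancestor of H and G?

C

H's ancestor chain is H, D, E, C, B and G's is G, C, B; they first meet at C.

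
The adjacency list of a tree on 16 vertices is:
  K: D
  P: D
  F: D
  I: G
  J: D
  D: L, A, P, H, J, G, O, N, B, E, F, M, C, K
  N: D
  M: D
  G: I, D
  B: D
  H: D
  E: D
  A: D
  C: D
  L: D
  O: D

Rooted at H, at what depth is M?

2

H – D – M — 2 edges.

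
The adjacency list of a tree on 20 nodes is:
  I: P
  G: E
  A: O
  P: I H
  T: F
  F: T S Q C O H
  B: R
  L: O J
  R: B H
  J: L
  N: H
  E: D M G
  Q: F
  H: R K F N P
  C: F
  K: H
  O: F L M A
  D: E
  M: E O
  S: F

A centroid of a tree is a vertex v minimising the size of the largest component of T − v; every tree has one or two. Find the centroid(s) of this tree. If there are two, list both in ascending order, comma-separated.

F

Removing F splits the tree into components of sizes 8, 7, 1, 1, 1, 1; the largest is 8 ≤ ⌊20/2⌋ = 10.
Every other node leaves some component of size > 10, so the centroid is unique.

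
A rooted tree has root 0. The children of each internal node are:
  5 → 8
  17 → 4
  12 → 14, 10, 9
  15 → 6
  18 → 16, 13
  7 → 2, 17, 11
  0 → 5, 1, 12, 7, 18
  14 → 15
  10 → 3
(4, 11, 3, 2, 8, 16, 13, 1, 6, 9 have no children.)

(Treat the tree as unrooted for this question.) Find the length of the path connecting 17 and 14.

The path is 17 – 7 – 0 – 12 – 14, which has 4 edges.

4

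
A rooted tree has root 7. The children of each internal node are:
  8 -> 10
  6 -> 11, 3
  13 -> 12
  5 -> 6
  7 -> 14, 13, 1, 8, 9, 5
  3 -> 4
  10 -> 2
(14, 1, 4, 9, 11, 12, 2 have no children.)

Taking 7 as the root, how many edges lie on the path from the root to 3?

7 → 5 → 6 → 3 — 3 edges.

3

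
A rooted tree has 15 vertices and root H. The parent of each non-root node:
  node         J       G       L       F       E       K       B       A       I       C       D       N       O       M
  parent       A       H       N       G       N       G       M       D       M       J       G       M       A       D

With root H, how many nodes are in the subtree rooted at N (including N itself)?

The subtree rooted at N contains: N, E, L — 3 nodes.

3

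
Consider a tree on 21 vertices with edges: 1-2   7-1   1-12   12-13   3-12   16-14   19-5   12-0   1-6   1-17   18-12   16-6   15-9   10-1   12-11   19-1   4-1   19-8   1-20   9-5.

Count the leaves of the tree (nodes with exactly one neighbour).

14

The leaves are 0, 2, 3, 4, 7, 8, 10, 11, 13, 14, 15, 17, 18, 20.
That is 14 leaves.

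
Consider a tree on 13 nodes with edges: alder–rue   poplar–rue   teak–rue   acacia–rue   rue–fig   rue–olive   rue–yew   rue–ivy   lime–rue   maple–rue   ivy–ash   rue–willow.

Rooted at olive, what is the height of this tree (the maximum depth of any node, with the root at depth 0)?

A deepest node is ash, reached by olive → rue → ivy → ash.
That path has 3 edges, so the height is 3.

3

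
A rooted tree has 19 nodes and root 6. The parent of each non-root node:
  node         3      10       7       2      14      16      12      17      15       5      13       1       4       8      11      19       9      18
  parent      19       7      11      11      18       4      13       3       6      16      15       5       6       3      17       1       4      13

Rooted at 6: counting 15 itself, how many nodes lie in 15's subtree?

Descendants of 15 (including itself): 15, 13, 12, 18, 14. That's 5.

5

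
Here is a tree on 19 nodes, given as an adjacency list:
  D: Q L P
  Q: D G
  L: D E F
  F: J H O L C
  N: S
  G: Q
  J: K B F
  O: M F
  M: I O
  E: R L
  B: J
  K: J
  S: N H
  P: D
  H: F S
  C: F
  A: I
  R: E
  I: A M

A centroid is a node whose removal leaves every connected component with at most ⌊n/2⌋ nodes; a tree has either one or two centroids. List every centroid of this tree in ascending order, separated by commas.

F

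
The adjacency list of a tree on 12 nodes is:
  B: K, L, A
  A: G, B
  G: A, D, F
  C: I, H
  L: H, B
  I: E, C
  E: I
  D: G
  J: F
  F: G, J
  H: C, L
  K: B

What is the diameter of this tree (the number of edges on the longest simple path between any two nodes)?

9

A longest path is J–F–G–A–B–L–H–C–I–E, with 9 edges.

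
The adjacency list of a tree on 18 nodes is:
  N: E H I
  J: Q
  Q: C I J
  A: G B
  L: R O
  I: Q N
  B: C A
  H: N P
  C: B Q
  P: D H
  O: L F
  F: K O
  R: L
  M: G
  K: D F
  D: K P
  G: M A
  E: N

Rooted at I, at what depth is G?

5

I – Q – C – B – A – G — 5 edges.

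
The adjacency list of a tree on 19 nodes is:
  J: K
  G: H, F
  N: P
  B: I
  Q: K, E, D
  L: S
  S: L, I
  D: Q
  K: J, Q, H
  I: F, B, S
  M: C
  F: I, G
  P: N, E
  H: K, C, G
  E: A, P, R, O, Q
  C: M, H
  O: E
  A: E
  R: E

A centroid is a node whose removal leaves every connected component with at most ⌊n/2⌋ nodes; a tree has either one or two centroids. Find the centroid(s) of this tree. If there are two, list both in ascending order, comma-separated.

K

Removing K splits the tree into components of sizes 9, 8, 1; the largest is 9 ≤ ⌊19/2⌋ = 9.
No neighbour of K does as well, so K is the unique centroid.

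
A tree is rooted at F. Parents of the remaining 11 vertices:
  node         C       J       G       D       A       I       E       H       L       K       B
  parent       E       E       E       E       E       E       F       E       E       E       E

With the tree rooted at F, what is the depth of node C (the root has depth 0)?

Path from F to C: F – E – C, which has 2 edges.

2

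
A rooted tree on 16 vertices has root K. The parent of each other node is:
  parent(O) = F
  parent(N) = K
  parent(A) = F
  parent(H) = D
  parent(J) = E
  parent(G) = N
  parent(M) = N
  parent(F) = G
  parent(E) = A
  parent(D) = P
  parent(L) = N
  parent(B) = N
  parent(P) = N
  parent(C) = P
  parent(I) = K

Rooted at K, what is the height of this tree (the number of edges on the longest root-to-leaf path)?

The longest root-to-leaf path is K-N-G-F-A-E-J (6 edges).

6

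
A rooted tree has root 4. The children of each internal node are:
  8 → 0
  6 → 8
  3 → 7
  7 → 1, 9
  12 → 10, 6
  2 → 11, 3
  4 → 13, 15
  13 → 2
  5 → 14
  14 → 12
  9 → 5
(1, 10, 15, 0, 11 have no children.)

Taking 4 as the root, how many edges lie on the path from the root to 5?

6

Path from 4 to 5: 4 – 13 – 2 – 3 – 7 – 9 – 5, which has 6 edges.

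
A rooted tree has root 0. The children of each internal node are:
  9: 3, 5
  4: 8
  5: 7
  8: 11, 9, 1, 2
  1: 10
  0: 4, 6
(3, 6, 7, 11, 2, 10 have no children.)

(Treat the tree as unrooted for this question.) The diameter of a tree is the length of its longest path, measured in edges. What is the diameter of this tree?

6

BFS from 7 reaches 6 last, at distance 6; BFS from 6 confirms no node is farther.
Path: 7-5-9-8-4-0-6.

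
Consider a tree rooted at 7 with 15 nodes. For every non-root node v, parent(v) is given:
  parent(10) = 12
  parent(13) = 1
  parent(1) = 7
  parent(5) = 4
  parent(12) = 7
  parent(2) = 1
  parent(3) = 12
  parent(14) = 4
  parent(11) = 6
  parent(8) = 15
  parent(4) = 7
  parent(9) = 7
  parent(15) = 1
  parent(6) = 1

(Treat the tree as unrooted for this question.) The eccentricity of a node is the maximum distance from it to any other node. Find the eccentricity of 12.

A farthest node from 12 is 8 (11 also at distance 4).
The path 12 – 7 – 1 – 15 – 8 has 4 edges.

4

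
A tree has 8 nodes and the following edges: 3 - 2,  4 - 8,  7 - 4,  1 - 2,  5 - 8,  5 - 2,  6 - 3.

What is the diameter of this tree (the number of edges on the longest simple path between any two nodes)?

BFS from 7 reaches 6 last, at distance 6; BFS from 6 confirms no node is farther.
Path: 7 – 4 – 8 – 5 – 2 – 3 – 6.

6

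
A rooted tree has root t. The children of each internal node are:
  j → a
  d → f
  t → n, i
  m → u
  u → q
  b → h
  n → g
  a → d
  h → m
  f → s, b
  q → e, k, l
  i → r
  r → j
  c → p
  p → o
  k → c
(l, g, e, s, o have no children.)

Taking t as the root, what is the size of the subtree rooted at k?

4

The subtree rooted at k contains: k, c, p, o — 4 nodes.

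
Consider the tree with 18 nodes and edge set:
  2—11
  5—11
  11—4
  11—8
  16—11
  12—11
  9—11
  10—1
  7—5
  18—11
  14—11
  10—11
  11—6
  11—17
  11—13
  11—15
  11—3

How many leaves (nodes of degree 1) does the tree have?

15

Degree-1 nodes: 1, 2, 3, 4, 6, 7, 8, 9, 12, 13, 14, 15, 16, 17, 18 — 15 of them.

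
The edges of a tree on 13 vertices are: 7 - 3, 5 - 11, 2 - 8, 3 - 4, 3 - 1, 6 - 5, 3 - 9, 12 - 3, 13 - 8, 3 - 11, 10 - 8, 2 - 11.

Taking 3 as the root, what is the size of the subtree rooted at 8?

The subtree rooted at 8 contains: 8, 10, 13 — 3 nodes.

3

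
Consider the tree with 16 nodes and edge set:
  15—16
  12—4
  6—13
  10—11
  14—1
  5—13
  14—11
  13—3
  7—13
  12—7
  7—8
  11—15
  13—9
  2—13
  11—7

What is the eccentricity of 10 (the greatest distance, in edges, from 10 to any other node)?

The node farthest from 10 is 6 (2, 9, 3, 5, 4 also at distance 4), via 10–11–7–13–6 — 4 edges.

4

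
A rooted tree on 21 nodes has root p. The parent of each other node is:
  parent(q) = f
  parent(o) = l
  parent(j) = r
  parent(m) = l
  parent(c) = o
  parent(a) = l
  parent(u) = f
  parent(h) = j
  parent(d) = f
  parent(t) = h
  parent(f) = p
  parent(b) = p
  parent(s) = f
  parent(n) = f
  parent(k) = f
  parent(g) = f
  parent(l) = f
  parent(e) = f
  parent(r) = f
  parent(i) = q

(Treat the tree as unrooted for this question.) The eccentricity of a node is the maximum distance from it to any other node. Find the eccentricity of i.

A farthest node from i is t.
The path i–q–f–r–j–h–t has 6 edges.

6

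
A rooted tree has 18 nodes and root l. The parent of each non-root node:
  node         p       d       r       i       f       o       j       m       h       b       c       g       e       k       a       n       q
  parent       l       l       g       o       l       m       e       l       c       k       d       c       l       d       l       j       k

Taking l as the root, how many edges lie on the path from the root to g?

Climbing from g to the root: g – c – d – l. That's 3 steps.

3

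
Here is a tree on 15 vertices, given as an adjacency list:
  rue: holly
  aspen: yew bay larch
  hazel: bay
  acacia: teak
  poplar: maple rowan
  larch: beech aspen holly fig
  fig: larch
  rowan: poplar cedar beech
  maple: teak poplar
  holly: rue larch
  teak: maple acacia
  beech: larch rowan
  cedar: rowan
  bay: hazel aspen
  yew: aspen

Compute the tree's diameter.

A longest path is hazel - bay - aspen - larch - beech - rowan - poplar - maple - teak - acacia, with 9 edges.

9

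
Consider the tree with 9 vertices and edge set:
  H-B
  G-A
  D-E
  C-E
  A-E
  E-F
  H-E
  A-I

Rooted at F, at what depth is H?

2

F → E → H — 2 edges.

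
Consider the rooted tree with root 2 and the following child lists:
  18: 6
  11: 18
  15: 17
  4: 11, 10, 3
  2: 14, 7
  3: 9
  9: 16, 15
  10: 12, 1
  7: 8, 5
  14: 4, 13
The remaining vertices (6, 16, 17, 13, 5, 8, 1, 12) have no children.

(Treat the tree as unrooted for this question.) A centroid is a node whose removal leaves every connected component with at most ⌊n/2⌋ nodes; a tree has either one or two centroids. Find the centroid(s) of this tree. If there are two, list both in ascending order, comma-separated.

4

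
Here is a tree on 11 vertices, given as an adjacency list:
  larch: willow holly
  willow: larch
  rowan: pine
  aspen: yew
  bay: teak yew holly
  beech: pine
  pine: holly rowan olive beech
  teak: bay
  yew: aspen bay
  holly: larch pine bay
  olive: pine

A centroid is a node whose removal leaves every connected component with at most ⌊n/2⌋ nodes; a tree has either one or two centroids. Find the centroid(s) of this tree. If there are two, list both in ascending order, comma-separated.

holly

If holly is removed the pieces have sizes 4, 4, 2, all ≤ ⌊11/2⌋ = 5.
No neighbour of holly does as well, so holly is the unique centroid.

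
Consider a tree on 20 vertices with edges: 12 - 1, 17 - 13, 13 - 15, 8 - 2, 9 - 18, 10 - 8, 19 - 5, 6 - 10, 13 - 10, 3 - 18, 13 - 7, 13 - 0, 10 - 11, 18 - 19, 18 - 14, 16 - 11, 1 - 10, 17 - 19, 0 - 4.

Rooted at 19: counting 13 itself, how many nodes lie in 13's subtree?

13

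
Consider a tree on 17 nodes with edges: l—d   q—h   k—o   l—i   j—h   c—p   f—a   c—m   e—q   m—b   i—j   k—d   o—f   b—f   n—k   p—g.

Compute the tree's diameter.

14

Starting from e, a farthest node is g at distance 14.
One longest path: e–q–h–j–i–l–d–k–o–f–b–m–c–p–g.
So the diameter is 14.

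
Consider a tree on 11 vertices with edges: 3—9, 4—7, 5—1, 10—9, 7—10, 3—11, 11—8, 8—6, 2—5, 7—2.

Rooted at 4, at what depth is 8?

Climbing from 8 to the root: 8–11–3–9–10–7–4. That's 6 steps.

6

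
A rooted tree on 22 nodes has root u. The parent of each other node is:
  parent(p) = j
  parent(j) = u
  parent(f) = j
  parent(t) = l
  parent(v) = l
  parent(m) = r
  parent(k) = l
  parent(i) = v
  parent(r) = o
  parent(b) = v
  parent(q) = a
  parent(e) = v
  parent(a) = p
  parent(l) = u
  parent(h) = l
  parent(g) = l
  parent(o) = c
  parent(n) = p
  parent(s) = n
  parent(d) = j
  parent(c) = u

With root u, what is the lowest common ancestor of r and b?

u

Ancestors of r (toward the root): r, o, c, u.
Ancestors of b: b, v, l, u.
The deepest node appearing in both lists is u.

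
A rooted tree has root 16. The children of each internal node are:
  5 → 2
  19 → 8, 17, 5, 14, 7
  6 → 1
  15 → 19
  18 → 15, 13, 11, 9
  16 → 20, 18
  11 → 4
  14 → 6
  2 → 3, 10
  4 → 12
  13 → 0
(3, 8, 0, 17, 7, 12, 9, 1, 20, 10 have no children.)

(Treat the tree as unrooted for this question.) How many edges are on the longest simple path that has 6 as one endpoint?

7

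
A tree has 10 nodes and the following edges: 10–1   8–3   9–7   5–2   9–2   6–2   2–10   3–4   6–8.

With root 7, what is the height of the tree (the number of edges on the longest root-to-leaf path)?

6

4 sits deepest: 7–9–2–6–8–3–4 — 6 edges from the root.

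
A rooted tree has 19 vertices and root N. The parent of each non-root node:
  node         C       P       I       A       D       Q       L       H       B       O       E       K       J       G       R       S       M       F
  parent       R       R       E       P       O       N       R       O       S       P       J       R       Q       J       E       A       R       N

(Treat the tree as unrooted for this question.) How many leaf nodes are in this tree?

10

Exactly 10 nodes have a single neighbour: B, C, D, F, G, H, I, K, L, M.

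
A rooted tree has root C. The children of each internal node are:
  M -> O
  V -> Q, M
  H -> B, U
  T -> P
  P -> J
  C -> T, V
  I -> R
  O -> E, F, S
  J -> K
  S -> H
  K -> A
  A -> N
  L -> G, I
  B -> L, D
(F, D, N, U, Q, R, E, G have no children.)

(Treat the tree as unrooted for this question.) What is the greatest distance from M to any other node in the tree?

A farthest node from M is N.
The path M-V-C-T-P-J-K-A-N has 8 edges.

8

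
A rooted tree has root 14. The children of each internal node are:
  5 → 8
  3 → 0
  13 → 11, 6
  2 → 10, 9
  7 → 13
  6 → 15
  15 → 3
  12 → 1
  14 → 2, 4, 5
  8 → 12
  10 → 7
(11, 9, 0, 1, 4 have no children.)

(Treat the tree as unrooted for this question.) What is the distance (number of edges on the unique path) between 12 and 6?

The path is 12–8–5–14–2–10–7–13–6, which has 8 edges.

8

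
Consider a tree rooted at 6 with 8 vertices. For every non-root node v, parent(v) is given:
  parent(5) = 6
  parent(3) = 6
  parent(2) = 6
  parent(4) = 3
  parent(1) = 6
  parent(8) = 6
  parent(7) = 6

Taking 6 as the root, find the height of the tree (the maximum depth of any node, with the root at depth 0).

The longest root-to-leaf path is 6 – 3 – 4 (2 edges).

2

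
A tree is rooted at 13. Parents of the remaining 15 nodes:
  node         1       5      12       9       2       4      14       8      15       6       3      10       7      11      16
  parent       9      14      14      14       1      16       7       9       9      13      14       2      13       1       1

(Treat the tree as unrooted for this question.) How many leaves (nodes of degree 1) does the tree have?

The leaves are 3, 4, 5, 6, 8, 10, 11, 12, 15.
That is 9 leaves.

9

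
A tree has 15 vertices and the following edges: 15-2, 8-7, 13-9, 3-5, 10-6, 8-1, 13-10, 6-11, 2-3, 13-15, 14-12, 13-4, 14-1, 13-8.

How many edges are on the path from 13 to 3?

3

13 – 15 – 2 – 3: 3 edges.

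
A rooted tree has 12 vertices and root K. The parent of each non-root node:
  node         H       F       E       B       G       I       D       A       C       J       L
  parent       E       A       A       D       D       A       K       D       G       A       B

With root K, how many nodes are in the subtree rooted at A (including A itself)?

6

Descendants of A (including itself): A, E, J, F, I, H. That's 6.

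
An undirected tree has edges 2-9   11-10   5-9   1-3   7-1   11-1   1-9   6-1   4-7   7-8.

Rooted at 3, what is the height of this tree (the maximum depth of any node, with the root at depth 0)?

3

2 sits deepest: 3–1–9–2 — 3 edges from the root.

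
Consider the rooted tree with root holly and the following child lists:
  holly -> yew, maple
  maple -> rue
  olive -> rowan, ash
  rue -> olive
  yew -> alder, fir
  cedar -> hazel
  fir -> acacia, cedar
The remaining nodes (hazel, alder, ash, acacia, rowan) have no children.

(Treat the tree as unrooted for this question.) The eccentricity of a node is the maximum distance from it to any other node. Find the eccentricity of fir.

6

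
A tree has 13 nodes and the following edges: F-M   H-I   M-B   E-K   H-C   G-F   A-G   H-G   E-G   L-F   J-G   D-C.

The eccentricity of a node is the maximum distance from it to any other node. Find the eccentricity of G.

3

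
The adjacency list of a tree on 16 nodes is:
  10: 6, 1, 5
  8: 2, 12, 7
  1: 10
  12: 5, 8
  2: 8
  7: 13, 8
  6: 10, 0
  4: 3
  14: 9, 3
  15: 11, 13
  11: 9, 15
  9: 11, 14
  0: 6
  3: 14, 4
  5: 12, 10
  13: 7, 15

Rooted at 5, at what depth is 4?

5–12–8–7–13–15–11–9–14–3–4 — 10 edges.

10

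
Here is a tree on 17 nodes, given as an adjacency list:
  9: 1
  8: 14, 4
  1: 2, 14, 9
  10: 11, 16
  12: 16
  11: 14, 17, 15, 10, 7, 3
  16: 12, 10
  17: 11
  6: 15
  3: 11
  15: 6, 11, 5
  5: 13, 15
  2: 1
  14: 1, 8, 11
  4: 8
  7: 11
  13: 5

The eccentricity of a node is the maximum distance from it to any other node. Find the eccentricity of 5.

5

The node farthest from 5 is 2 (9, 12, 4 also at distance 5), via 5-15-11-14-1-2 — 5 edges.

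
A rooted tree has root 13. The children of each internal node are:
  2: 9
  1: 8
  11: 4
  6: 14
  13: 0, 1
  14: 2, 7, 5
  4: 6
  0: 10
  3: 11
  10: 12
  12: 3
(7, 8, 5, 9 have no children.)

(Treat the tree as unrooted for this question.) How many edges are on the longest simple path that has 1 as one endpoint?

Distances from 1 peak at 11, attained at 9.
1 – 13 – 0 – 10 – 12 – 3 – 11 – 4 – 6 – 14 – 2 – 9

11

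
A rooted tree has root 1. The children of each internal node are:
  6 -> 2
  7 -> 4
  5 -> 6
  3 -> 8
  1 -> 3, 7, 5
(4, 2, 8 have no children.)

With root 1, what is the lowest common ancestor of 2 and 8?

1

Path 2→root: 2 6 5 1; path 8→root: 8 3 1.
First common node: 1.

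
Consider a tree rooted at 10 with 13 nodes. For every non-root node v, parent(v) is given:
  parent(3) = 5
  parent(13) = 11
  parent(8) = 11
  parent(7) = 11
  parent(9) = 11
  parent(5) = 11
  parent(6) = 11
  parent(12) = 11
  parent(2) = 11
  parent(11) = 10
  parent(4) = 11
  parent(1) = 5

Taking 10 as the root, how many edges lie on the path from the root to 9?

10–11–9 — 2 edges.

2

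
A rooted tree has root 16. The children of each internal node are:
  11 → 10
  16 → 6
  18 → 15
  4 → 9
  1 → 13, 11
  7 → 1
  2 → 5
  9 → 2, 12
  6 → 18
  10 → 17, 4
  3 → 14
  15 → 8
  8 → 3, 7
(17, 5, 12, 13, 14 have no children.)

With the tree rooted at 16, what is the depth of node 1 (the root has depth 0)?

Path from 16 to 1: 16 – 6 – 18 – 15 – 8 – 7 – 1, which has 6 edges.

6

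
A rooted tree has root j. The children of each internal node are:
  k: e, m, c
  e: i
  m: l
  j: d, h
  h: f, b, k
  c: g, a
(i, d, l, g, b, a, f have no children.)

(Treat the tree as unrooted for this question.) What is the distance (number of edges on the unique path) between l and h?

3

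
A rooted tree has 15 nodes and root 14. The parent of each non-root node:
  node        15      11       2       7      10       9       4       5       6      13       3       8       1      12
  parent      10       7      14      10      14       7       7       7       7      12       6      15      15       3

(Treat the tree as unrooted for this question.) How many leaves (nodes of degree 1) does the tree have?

The leaves are 1, 2, 4, 5, 8, 9, 11, 13.
That is 8 leaves.

8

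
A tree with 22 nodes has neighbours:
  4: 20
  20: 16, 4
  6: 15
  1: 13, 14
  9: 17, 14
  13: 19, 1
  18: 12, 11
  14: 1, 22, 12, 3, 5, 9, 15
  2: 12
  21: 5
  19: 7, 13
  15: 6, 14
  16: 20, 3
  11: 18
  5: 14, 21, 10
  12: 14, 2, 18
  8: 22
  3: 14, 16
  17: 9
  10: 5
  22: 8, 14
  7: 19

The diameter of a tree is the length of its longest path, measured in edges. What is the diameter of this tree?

8

A longest path is 4-20-16-3-14-1-13-19-7, with 8 edges.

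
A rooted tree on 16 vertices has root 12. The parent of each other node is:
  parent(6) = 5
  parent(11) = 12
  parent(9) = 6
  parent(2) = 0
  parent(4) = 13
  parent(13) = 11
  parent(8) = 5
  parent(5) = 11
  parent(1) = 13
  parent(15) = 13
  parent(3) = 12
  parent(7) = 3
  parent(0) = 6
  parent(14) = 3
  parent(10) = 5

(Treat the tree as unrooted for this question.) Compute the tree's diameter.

BFS from 7 reaches 2 last, at distance 7; BFS from 2 confirms no node is farther.
Path: 7-3-12-11-5-6-0-2.

7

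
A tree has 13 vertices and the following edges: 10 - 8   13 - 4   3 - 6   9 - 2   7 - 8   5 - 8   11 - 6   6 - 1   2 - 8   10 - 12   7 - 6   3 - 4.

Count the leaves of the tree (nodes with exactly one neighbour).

The leaves are 1, 5, 9, 11, 12, 13.
That is 6 leaves.

6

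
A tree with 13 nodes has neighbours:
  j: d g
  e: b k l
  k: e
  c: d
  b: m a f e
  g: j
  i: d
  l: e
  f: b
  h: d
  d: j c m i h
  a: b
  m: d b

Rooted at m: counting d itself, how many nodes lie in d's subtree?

The subtree rooted at d contains: d, j, h, i, c, g — 6 nodes.

6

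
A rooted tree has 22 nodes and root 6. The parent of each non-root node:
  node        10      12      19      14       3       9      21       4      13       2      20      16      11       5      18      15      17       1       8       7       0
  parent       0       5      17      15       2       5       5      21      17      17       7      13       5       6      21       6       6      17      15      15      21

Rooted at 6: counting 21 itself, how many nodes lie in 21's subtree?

Descendants of 21 (including itself): 21, 0, 4, 18, 10. That's 5.

5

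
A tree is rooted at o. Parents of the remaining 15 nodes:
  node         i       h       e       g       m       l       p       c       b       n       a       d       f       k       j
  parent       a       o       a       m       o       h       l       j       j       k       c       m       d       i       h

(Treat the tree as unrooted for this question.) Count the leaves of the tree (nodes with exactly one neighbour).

6

The leaves are b, e, f, g, n, p.
That is 6 leaves.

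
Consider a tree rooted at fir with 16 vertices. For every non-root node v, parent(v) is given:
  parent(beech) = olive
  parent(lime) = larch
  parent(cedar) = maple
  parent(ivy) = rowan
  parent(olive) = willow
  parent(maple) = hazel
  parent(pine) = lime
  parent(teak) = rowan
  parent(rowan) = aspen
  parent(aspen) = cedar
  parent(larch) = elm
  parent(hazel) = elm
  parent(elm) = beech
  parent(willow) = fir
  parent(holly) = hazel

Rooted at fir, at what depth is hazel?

5

Climbing from hazel to the root: hazel → elm → beech → olive → willow → fir. That's 5 steps.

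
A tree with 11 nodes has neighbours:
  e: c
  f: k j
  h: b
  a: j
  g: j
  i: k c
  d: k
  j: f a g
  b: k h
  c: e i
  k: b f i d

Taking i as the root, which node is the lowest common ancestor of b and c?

Ancestors of b (toward the root): b, k, i.
Ancestors of c: c, i.
The deepest node appearing in both lists is i.

i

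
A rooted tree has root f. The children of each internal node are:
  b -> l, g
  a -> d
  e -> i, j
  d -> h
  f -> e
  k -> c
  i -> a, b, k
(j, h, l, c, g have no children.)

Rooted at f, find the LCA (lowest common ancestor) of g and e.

g's ancestor chain is g, b, i, e, f and e's is e, f; they first meet at e.

e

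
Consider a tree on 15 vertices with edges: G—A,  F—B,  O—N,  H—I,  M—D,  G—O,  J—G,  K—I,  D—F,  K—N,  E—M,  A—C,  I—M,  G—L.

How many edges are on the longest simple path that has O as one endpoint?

7

The node farthest from O is B, via O-N-K-I-M-D-F-B — 7 edges.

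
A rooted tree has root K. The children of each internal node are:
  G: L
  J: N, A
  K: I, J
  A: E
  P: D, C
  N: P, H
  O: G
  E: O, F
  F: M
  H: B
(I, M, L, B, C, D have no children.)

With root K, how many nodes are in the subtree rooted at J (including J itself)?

Descendants of J (including itself): J, A, N, E, H, P, O, F, B, D, C, G, M, L. That's 14.

14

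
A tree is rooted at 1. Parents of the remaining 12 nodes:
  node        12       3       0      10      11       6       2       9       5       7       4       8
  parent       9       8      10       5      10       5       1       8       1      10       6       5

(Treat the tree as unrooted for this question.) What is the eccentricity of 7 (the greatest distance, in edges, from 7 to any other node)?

A farthest node from 7 is 12.
The path 7–10–5–8–9–12 has 5 edges.

5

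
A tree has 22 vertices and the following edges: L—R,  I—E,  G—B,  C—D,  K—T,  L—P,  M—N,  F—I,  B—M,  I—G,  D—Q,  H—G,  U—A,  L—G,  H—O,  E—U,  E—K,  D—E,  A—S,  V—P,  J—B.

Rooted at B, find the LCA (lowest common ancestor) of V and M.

B

Path V→root: V P L G B; path M→root: M B.
First common node: B.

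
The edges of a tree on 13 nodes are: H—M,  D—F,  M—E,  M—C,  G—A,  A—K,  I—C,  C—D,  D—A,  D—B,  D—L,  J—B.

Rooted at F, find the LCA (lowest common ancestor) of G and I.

Path G→root: G A D F; path I→root: I C D F.
First common node: D.

D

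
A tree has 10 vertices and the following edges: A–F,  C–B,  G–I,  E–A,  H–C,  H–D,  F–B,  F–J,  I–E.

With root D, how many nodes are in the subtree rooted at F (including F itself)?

The subtree rooted at F contains: F, J, A, E, I, G — 6 nodes.

6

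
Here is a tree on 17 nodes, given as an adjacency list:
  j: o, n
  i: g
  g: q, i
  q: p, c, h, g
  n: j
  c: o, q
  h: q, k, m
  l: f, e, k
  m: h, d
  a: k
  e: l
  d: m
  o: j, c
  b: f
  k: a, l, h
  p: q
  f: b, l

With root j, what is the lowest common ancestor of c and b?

c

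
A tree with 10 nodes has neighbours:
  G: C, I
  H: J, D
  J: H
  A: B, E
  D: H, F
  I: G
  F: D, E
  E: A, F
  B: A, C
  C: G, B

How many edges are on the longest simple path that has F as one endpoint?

Distances from F peak at 6, attained at I.
F–E–A–B–C–G–I

6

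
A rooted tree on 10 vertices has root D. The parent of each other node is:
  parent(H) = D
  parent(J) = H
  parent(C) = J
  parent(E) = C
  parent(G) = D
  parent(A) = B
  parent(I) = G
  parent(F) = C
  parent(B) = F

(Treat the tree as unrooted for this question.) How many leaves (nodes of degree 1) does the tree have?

Degree-1 nodes: A, E, I — 3 of them.

3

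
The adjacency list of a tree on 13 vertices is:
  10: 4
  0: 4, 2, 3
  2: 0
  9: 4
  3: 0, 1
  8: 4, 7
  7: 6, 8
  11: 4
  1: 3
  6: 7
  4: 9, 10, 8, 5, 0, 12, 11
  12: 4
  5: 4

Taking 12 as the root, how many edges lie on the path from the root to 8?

Climbing from 8 to the root: 8 – 4 – 12. That's 2 steps.

2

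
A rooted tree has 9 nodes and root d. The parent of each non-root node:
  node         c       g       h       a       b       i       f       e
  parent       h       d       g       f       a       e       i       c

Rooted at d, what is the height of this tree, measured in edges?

8

b sits deepest: d → g → h → c → e → i → f → a → b — 8 edges from the root.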